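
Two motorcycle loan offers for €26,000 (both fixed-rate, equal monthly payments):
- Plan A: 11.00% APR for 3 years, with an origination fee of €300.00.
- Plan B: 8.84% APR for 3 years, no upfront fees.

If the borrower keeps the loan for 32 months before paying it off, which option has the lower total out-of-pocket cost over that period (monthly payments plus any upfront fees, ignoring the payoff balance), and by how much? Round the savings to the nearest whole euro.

Plan A: at 11.00% the monthly rate is 0.0091667, so the payment is 26,000 × 0.0091667 / (1 − 1.0091667^−36) = €851.21.
Plan B: at 8.84% the monthly rate is 0.0073667, so the payment is 26,000 × 0.0073667 / (1 − 1.0073667^−36) = €824.86.
Over 32 months: Plan A costs 32 × €851.21 + €300.00 = €27,538.72; Plan B costs 32 × €824.86 = €26,395.52.
Plan B is cheaper by €27,538.72 − €26,395.52 = €1,143.20.

Plan B by €1,143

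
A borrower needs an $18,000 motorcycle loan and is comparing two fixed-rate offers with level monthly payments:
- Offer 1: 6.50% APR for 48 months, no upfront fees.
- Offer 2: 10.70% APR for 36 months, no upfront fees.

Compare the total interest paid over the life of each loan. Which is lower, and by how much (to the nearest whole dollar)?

Offer 1: at 6.50% the monthly rate is 0.0054167, so the payment is 18,000 × 0.0054167 / (1 − 1.0054167^−48) = $426.87.
Total interest on Offer 1 = 48 × $426.87 − $18,000 = $2,489.76.
Offer 2: monthly rate = 10.7%/12 = 0.0089167; payment = 18,000 × 0.0089167 / (1 − (1+0.0089167)^−36) = $586.74.
Total interest on Offer 2 = 36 × $586.74 − $18,000 = $3,122.64.
Offer 1 is lower by $632.88.

Offer 1 by $633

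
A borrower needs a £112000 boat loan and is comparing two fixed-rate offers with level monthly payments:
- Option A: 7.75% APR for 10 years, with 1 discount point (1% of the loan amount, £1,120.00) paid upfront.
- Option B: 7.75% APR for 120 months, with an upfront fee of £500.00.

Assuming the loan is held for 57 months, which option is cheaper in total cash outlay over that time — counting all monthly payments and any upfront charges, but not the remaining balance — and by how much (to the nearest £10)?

Option B by £620

Option A: at 7.75% the monthly rate is 0.0064583, so the payment is 112,000 × 0.0064583 / (1 − 1.0064583^−120) = £1,344.12.
Option B: monthly rate = 7.75%/12 = 0.0064583; payment = 112,000 × 0.0064583 / (1 − (1+0.0064583)^−120) = £1,344.12.
Over 57 months: Option A costs 57 × £1,344.12 + £1,120.00 = £77,734.84; Option B costs 57 × £1,344.12 + £500.00 = £77,114.84.
Option B is cheaper by £77,734.84 − £77,114.84 = £620.00.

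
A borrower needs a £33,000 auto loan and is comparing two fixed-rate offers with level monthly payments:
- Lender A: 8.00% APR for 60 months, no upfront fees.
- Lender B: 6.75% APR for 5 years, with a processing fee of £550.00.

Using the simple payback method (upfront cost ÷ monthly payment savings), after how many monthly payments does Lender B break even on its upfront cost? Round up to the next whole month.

Lender A: monthly rate = 8%/12 = 0.0066667; payment = 33,000 × 0.0066667 / (1 − (1+0.0066667)^−60) = £669.12.
Lender B: monthly rate = 6.75%/12 = 0.0056250; payment = 33,000 × 0.0056250 / (1 − (1+0.0056250)^−60) = £649.55.
Monthly savings = £669.12 − £649.55 = £19.57.
Break-even = £550.00 / £19.57 = 28.10 → 29 months.

29 months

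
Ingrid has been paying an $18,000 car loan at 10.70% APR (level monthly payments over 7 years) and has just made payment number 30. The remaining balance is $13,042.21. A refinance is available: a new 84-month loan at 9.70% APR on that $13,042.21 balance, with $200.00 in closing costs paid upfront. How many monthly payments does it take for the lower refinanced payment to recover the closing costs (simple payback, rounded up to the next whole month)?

3 months

Current payment = 18,000 × 10.7%/12 / (1 − (1+0.0089167)^−84) = $305.37.
Refinanced payment = 13,042.21 × 0.0080833 / (1 − (1+0.0080833)^−84) = $214.50.
Monthly savings = $305.37 − $214.50 = $90.87.
Break-even = $200.00 / $90.87 = 2.20 → 3 months.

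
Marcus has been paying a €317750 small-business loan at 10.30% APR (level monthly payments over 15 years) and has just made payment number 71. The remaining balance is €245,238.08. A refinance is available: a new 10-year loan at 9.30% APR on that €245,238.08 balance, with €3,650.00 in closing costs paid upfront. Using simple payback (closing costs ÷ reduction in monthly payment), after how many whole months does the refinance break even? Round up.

12 months

Current payment = 317,750 × 10.3%/12 / (1 − (1+0.0085833)^−180) = €3,473.11.
Refinanced payment = 245,238.08 × 0.0077500 / (1 − (1+0.0077500)^−120) = €3,146.53.
Monthly savings = €3,473.11 − €3,146.53 = €326.58.
Break-even = €3,650.00 / €326.58 = 11.18 → 12 months.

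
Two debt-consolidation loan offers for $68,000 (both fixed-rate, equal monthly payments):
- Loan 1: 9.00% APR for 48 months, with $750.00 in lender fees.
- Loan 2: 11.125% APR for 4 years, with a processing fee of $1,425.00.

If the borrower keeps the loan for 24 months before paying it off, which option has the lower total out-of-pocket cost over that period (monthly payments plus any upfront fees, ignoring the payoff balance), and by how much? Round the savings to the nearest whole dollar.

Loan 1 by $2,342

Loan 1: at 9.00% the monthly rate is 0.0075000, so the payment is 68,000 × 0.0075000 / (1 − 1.0075000^−48) = $1,692.18.
Loan 2: at 11.125% the monthly rate is 0.0092708, so the payment is 68,000 × 0.0092708 / (1 − 1.0092708^−48) = $1,761.63.
Over 24 months: Loan 1 costs 24 × $1,692.18 + $750.00 = $41,362.32; Loan 2 costs 24 × $1,761.63 + $1,425.00 = $43,704.12.
Loan 1 is cheaper by $43,704.12 − $41,362.32 = $2,341.80.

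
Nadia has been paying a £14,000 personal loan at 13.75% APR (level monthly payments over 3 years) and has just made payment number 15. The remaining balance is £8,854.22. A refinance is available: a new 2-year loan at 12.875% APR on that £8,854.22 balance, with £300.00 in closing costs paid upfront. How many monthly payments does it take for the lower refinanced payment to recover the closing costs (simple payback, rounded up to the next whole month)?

6 months

Current payment = 14,000 × 13.75%/12 / (1 − (1+0.0114583)^−36) = £476.79.
Refinanced payment = 8,854.22 × 0.0107292 / (1 − (1+0.0107292)^−24) = £420.43.
Monthly savings = £476.79 − £420.43 = £56.36.
Break-even = £300.00 / £56.36 = 5.32 → 6 months.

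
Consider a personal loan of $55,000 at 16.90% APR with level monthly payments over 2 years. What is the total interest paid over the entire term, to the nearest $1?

Monthly rate = 16.9%/12 = 0.0140833; payment = 55,000 × 0.0140833 / (1 − (1+0.0140833)^−24) = $2,716.68.
Total paid = 24 × $2,716.68 = $65,200.32; interest = $65,200.32 − $55,000 = $10,200.32.

$10,200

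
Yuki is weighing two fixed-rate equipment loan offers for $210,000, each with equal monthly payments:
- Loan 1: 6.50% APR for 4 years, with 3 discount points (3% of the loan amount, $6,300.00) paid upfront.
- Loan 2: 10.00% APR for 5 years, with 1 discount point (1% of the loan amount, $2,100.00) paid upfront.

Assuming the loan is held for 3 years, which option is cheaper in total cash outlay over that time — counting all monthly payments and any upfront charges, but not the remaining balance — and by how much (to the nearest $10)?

Loan 1: monthly rate = 6.5%/12 = 0.0054167; payment = 210,000 × 0.0054167 / (1 − (1+0.0054167)^−48) = $4,980.14.
Loan 2: monthly rate = 10%/12 = 0.0083333; payment = 210,000 × 0.0083333 / (1 − (1+0.0083333)^−60) = $4,461.88.
Over 36 months: Loan 1 costs 36 × $4,980.14 + $6,300.00 = $185,585.04; Loan 2 costs 36 × $4,461.88 + $2,100.00 = $162,727.68.
Loan 2 is cheaper by $185,585.04 − $162,727.68 = $22,857.36.

Loan 2 by $22,860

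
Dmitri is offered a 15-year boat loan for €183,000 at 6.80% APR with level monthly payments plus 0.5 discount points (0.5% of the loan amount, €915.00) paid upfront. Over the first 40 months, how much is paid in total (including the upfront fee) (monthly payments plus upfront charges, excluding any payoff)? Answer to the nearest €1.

€65,893

Monthly rate = 6.8%/12 = 0.0056667; payment = 183,000 × 0.0056667 / (1 − (1+0.0056667)^−180) = €1,624.46.
Total outlay = 40 × €1,624.46 + €915.00 = €65,893.40.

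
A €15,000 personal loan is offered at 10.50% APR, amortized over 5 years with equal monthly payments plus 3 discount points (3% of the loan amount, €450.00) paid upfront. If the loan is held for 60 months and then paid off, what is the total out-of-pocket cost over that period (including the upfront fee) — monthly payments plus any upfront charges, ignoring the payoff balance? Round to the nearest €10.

At 10.50% the monthly rate is 0.0087500, so the payment is 15,000 × 0.0087500 / (1 − 1.0087500^−60) = €322.41.
Total outlay = 60 × €322.41 + €450.00 = €19,794.60.

€19,790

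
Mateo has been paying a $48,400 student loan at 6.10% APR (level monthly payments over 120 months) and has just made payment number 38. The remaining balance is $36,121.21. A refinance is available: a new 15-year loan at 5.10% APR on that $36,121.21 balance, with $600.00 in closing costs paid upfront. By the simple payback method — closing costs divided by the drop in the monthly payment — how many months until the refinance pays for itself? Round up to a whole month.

3 months

Current payment = 48,400 × 6.1%/12 / (1 − (1+0.0050833)^−120) = $539.77.
Refinanced payment = 36,121.21 × 0.0042500 / (1 − (1+0.0042500)^−180) = $287.53.
Monthly savings = $539.77 − $287.53 = $252.24.
Break-even = $600.00 / $252.24 = 2.38 → 3 months.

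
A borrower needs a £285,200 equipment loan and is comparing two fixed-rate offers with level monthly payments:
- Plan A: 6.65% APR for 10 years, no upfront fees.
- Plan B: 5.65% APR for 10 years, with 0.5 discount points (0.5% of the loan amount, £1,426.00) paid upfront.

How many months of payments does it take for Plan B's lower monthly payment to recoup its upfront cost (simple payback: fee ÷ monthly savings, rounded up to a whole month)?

Plan A: monthly rate = 6.65%/12 = 0.0055417; payment = 285,200 × 0.0055417 / (1 − (1+0.0055417)^−120) = £3,260.20.
Plan B: at 5.65% the monthly rate is 0.0047083, so the payment is 285,200 × 0.0047083 / (1 − 1.0047083^−120) = £3,116.41.
Monthly savings = £3,260.20 − £3,116.41 = £143.79.
Break-even = £1,426.00 / £143.79 = 9.92 → 10 months.

10 months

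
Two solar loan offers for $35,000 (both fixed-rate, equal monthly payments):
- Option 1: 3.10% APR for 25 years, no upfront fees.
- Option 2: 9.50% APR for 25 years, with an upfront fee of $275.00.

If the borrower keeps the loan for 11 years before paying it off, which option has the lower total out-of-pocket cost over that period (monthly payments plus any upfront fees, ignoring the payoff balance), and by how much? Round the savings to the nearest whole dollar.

Option 1 by $18,490

Option 1: monthly rate = 3.1%/12 = 0.0025833; payment = 35,000 × 0.0025833 / (1 − (1+0.0025833)^−300) = $167.80.
Option 2: at 9.50% the monthly rate is 0.0079167, so the payment is 35,000 × 0.0079167 / (1 − 1.0079167^−300) = $305.79.
Over 132 months: Option 1 costs 132 × $167.80 = $22,149.60; Option 2 costs 132 × $305.79 + $275.00 = $40,639.28.
Option 1 is cheaper by $40,639.28 − $22,149.60 = $18,489.68.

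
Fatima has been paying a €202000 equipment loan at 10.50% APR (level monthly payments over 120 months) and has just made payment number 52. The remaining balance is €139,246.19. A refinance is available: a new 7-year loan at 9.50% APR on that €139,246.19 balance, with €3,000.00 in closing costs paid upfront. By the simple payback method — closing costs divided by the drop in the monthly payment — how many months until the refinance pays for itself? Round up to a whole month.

7 months

Current payment = 202,000 × 10.5%/12 / (1 − (1+0.0087500)^−120) = €2,725.69.
Refinanced payment = 139,246.19 × 0.0079167 / (1 − (1+0.0079167)^−84) = €2,275.84.
Monthly savings = €2,725.69 − €2,275.84 = €449.85.
Break-even = €3,000.00 / €449.85 = 6.67 → 7 months.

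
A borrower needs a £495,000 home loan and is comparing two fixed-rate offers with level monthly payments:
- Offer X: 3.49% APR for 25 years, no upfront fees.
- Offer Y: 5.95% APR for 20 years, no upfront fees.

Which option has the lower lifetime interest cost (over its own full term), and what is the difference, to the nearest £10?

Offer X by £105,070

Offer X: monthly rate = 3.49%/12 = 0.0029083; payment = 495,000 × 0.0029083 / (1 − (1+0.0029083)^−300) = £2,475.43.
Total interest on Offer X = 300 × £2,475.43 − £495,000 = £247,629.00.
Offer Y: monthly rate = 5.95%/12 = 0.0049583; payment = 495,000 × 0.0049583 / (1 − (1+0.0049583)^−240) = £3,532.07.
Total interest on Offer Y = 240 × £3,532.07 − £495,000 = £352,696.80.
Offer X is lower by £105,067.80.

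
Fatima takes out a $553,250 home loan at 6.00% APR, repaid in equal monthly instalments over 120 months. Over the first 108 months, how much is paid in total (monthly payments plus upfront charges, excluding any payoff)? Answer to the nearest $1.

At 6.00% the monthly rate is 0.0050000, so the payment is 553,250 × 0.0050000 / (1 − 1.0050000^−120) = $6,142.21.
Total outlay = 108 × $6,142.21 = $663,358.68.

$663,359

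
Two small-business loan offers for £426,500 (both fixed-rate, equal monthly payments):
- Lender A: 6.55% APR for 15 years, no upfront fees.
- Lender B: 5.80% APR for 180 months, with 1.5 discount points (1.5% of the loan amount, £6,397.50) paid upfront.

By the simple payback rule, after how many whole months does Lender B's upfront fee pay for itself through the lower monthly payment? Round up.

37 months

Lender A: monthly rate = 6.55%/12 = 0.0054583; payment = 426,500 × 0.0054583 / (1 − (1+0.0054583)^−180) = £3,727.01.
Lender B: monthly rate = 5.8%/12 = 0.0048333; payment = 426,500 × 0.0048333 / (1 − (1+0.0048333)^−180) = £3,553.13.
Monthly savings = £3,727.01 − £3,553.13 = £173.88.
Break-even = £6,397.50 / £173.88 = 36.79 → 37 months.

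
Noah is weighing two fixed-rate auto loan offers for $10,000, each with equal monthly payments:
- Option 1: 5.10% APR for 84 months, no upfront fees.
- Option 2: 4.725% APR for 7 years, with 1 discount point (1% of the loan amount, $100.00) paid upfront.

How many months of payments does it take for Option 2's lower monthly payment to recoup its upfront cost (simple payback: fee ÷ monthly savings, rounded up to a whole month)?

57 months

Option 1: monthly rate = 5.1%/12 = 0.0042500; payment = 10,000 × 0.0042500 / (1 − (1+0.0042500)^−84) = $141.81.
Option 2: at 4.725% the monthly rate is 0.0039375, so the payment is 10,000 × 0.0039375 / (1 − 1.0039375^−84) = $140.05.
Monthly savings = $141.81 − $140.05 = $1.76.
Break-even = $100.00 / $1.76 = 56.82 → 57 months.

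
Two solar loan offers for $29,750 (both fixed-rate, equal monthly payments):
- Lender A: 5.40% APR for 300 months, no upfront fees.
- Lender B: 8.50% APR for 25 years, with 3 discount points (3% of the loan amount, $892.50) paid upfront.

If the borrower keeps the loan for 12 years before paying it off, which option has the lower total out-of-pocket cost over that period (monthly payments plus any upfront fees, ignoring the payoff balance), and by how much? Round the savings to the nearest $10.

Lender A by $9,340

Lender A: monthly rate = 5.4%/12 = 0.0045000; payment = 29,750 × 0.0045000 / (1 − (1+0.0045000)^−300) = $180.92.
Lender B: at 8.50% the monthly rate is 0.0070833, so the payment is 29,750 × 0.0070833 / (1 − 1.0070833^−300) = $239.56.
Over 144 months: Lender A costs 144 × $180.92 = $26,052.48; Lender B costs 144 × $239.56 + $892.50 = $35,389.14.
Lender A is cheaper by $35,389.14 − $26,052.48 = $9,336.66.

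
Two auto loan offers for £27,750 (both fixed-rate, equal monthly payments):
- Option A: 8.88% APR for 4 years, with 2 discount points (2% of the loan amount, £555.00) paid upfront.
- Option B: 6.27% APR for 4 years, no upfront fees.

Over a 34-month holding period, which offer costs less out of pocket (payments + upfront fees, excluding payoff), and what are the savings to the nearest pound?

Option B by £1,705

Option A: at 8.88% the monthly rate is 0.0074000, so the payment is 27,750 × 0.0074000 / (1 − 1.0074000^−48) = £688.98.
Option B: at 6.27% the monthly rate is 0.0052250, so the payment is 27,750 × 0.0052250 / (1 − 1.0052250^−48) = £655.15.
Over 34 months: Option A costs 34 × £688.98 + £555.00 = £23,980.32; Option B costs 34 × £655.15 = £22,275.10.
Option B is cheaper by £23,980.32 − £22,275.10 = £1,705.22.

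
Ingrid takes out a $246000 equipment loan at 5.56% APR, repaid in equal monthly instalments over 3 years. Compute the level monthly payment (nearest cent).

$7,434.85

At 5.56% the monthly rate is 0.0046333, so the payment is 246,000 × 0.0046333 / (1 − 1.0046333^−36) = $7,434.85.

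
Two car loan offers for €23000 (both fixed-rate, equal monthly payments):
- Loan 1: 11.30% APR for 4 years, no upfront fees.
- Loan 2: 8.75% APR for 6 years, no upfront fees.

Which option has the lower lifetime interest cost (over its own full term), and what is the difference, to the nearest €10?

Loan 1 by €950

Loan 1: at 11.30% the monthly rate is 0.0094167, so the payment is 23,000 × 0.0094167 / (1 − 1.0094167^−48) = €597.80.
Total interest on Loan 1 = 48 × €597.80 − €23,000 = €5,694.40.
Loan 2: monthly rate = 8.75%/12 = 0.0072917; payment = 23,000 × 0.0072917 / (1 − (1+0.0072917)^−72) = €411.74.
Total interest on Loan 2 = 72 × €411.74 − €23,000 = €6,645.28.
Loan 1 is lower by €950.88.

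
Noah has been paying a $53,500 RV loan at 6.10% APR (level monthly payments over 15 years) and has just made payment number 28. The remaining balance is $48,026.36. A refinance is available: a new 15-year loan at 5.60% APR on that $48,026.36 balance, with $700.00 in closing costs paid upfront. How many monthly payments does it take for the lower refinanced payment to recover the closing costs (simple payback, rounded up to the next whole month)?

12 months

Current payment = 53,500 × 6.1%/12 / (1 − (1+0.0050833)^−180) = $454.36.
Refinanced payment = 48,026.36 × 0.0046667 / (1 − (1+0.0046667)^−180) = $394.97.
Monthly savings = $454.36 − $394.97 = $59.39.
Break-even = $700.00 / $59.39 = 11.79 → 12 months.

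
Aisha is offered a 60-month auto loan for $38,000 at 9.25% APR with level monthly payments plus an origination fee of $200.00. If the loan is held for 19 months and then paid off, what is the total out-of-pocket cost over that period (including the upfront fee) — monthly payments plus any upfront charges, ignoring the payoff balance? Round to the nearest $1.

$15,275

Monthly rate = 9.25%/12 = 0.0077083; payment = 38,000 × 0.0077083 / (1 − (1+0.0077083)^−60) = $793.44.
Total outlay = 19 × $793.44 + $200.00 = $15,275.36.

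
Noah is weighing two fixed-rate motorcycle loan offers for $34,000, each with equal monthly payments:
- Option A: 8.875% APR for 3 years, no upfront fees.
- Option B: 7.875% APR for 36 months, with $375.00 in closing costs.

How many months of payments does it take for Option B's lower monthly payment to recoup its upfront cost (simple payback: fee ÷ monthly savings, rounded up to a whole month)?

Option A: monthly rate = 8.875%/12 = 0.0073958; payment = 34,000 × 0.0073958 / (1 − (1+0.0073958)^−36) = $1,079.21.
Option B: at 7.875% the monthly rate is 0.0065625, so the payment is 34,000 × 0.0065625 / (1 − 1.0065625^−36) = $1,063.48.
Monthly savings = $1,079.21 − $1,063.48 = $15.73.
Break-even = $375.00 / $15.73 = 23.84 → 24 months.

24 months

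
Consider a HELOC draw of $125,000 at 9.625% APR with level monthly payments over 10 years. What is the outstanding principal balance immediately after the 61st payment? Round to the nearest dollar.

With monthly rate i = 9.625%/12 = 0.0080208, the balance after k of n payments is P · [(1+i)^n − (1+i)^k] / [(1+i)^n − 1].
(1+0.0080208)^120 = 2.60820042 and (1+0.0080208)^61 = 1.62794598, so the balance is 125,000 × (2.60820042 − 1.62794598) / (2.60820042 − 1) = $76,191.88.

$76,192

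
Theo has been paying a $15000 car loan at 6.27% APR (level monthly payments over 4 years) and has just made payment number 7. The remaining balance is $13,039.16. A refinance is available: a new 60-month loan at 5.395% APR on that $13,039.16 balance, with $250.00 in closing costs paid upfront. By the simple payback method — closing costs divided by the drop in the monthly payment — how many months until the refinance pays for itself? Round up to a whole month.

3 months

Current payment = 15,000 × 6.27%/12 / (1 − (1+0.0052250)^−48) = $354.14.
Refinanced payment = 13,039.16 × 0.0044958 / (1 − (1+0.0044958)^−60) = $248.43.
Monthly savings = $354.14 − $248.43 = $105.71.
Break-even = $250.00 / $105.71 = 2.36 → 3 months.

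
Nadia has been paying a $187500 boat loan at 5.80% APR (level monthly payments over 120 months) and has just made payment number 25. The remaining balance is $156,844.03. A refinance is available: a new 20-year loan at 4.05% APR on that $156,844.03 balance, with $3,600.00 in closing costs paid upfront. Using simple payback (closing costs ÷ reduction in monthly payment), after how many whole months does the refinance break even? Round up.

Current payment = 187,500 × 5.8%/12 / (1 − (1+0.0048333)^−120) = $2,062.85.
Refinanced payment = 156,844.03 × 0.0033750 / (1 − (1+0.0033750)^−240) = $954.58.
Monthly savings = $2,062.85 − $954.58 = $1,108.27.
Break-even = $3,600.00 / $1,108.27 = 3.25 → 4 months.

4 months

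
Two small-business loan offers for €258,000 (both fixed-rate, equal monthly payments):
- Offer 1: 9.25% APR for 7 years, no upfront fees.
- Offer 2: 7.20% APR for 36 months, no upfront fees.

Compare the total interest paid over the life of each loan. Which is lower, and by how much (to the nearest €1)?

Offer 1: monthly rate = 9.25%/12 = 0.0077083; payment = 258,000 × 0.0077083 / (1 − (1+0.0077083)^−84) = €4,183.79.
Total interest on Offer 1 = 84 × €4,183.79 − €258,000 = €93,438.36.
Offer 2: monthly rate = 7.2%/12 = 0.0060000; payment = 258,000 × 0.0060000 / (1 − (1+0.0060000)^−36) = €7,989.90.
Total interest on Offer 2 = 36 × €7,989.90 − €258,000 = €29,636.40.
Offer 2 is lower by €63,801.96.

Offer 2 by €63,802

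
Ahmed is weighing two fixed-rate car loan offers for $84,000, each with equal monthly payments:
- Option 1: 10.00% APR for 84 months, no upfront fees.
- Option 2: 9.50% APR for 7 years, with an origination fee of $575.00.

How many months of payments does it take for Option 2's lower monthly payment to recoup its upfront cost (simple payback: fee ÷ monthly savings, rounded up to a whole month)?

27 months

Option 1: monthly rate = 10%/12 = 0.0083333; payment = 84,000 × 0.0083333 / (1 − (1+0.0083333)^−84) = $1,394.50.
Option 2: monthly rate = 9.5%/12 = 0.0079167; payment = 84,000 × 0.0079167 / (1 − (1+0.0079167)^−84) = $1,372.89.
Monthly savings = $1,394.50 − $1,372.89 = $21.61.
Break-even = $575.00 / $21.61 = 26.61 → 27 months.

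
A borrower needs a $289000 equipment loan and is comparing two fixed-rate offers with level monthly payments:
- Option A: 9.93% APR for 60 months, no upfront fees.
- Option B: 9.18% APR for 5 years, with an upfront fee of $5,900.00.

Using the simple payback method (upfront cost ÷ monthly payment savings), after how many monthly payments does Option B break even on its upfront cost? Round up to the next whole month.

56 months

Option A: at 9.93% the monthly rate is 0.0082750, so the payment is 289,000 × 0.0082750 / (1 − 1.0082750^−60) = $6,130.45.
Option B: at 9.18% the monthly rate is 0.0076500, so the payment is 289,000 × 0.0076500 / (1 − 1.0076500^−60) = $6,024.44.
Monthly savings = $6,130.45 − $6,024.44 = $106.01.
Break-even = $5,900.00 / $106.01 = 55.66 → 56 months.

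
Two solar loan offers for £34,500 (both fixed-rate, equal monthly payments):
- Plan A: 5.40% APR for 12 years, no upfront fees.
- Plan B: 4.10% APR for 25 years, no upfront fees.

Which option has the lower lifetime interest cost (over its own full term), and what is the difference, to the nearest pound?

Plan A by £8,252

Plan A: monthly rate = 5.4%/12 = 0.0045000; payment = 34,500 × 0.0045000 / (1 − (1+0.0045000)^−144) = £326.05.
Total interest on Plan A = 144 × £326.05 − £34,500 = £12,451.20.
Plan B: monthly rate = 4.1%/12 = 0.0034167; payment = 34,500 × 0.0034167 / (1 − (1+0.0034167)^−300) = £184.01.
Total interest on Plan B = 300 × £184.01 − £34,500 = £20,703.00.
Plan A is lower by £8,251.80.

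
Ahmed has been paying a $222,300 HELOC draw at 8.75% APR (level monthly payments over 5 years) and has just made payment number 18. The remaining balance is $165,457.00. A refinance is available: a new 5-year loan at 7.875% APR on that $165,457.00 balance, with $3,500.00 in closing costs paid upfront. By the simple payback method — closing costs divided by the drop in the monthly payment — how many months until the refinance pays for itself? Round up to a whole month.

Current payment = 222,300 × 8.75%/12 / (1 − (1+0.0072917)^−60) = $4,587.66.
Refinanced payment = 165,457.00 × 0.0065625 / (1 − (1+0.0065625)^−60) = $3,344.98.
Monthly savings = $4,587.66 − $3,344.98 = $1,242.68.
Break-even = $3,500.00 / $1,242.68 = 2.82 → 3 months.

3 months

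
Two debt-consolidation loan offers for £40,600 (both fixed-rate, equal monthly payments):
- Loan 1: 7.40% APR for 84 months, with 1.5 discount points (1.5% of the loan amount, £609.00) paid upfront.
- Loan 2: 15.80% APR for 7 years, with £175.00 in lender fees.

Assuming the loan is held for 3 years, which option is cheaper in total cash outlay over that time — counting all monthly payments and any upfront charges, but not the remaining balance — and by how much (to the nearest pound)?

Loan 1: at 7.40% the monthly rate is 0.0061667, so the payment is 40,600 × 0.0061667 / (1 − 1.0061667^−84) = £620.73.
Loan 2: monthly rate = 15.8%/12 = 0.0131667; payment = 40,600 × 0.0131667 / (1 − (1+0.0131667)^−84) = £801.78.
Over 36 months: Loan 1 costs 36 × £620.73 + £609.00 = £22,955.28; Loan 2 costs 36 × £801.78 + £175.00 = £29,039.08.
Loan 1 is cheaper by £29,039.08 − £22,955.28 = £6,083.80.

Loan 1 by £6,084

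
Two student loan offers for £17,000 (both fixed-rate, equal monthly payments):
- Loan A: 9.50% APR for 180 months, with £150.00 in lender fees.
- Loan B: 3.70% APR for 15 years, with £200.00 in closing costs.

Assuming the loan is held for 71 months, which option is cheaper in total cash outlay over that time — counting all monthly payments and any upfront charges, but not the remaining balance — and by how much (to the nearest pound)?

Loan A: at 9.50% the monthly rate is 0.0079167, so the payment is 17,000 × 0.0079167 / (1 − 1.0079167^−180) = £177.52.
Loan B: monthly rate = 3.7%/12 = 0.0030833; payment = 17,000 × 0.0030833 / (1 − (1+0.0030833)^−180) = £123.21.
Over 71 months: Loan A costs 71 × £177.52 + £150.00 = £12,753.92; Loan B costs 71 × £123.21 + £200.00 = £8,947.91.
Loan B is cheaper by £12,753.92 − £8,947.91 = £3,806.01.

Loan B by £3,806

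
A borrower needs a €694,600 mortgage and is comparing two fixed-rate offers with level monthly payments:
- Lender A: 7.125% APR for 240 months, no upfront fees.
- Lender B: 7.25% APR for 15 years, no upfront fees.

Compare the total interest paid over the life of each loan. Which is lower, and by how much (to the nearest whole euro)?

Lender A: at 7.125% the monthly rate is 0.0059375, so the payment is 694,600 × 0.0059375 / (1 − 1.0059375^−240) = €5,437.47.
Total interest on Lender A = 240 × €5,437.47 − €694,600 = €610,392.80.
Lender B: at 7.25% the monthly rate is 0.0060417, so the payment is 694,600 × 0.0060417 / (1 − 1.0060417^−180) = €6,340.75.
Total interest on Lender B = 180 × €6,340.75 − €694,600 = €446,735.00.
Lender B is lower by €163,657.80.

Lender B by €163,658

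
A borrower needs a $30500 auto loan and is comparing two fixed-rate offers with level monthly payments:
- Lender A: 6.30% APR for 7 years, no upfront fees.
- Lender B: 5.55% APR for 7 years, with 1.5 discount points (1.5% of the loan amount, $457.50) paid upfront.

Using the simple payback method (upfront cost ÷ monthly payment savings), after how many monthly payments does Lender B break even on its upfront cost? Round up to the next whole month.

Lender A: at 6.30% the monthly rate is 0.0052500, so the payment is 30,500 × 0.0052500 / (1 − 1.0052500^−84) = $449.96.
Lender B: at 5.55% the monthly rate is 0.0046250, so the payment is 30,500 × 0.0046250 / (1 − 1.0046250^−84) = $439.01.
Monthly savings = $449.96 − $439.01 = $10.95.
Break-even = $457.50 / $10.95 = 41.78 → 42 months.

42 months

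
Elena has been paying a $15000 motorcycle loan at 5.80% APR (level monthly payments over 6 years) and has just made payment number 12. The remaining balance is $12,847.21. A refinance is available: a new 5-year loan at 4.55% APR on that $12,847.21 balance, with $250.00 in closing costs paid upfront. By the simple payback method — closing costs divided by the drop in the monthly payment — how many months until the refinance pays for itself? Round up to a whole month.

34 months

Current payment = 15,000 × 5.8%/12 / (1 − (1+0.0048333)^−72) = $247.18.
Refinanced payment = 12,847.21 × 0.0037917 / (1 − (1+0.0037917)^−60) = $239.80.
Monthly savings = $247.18 − $239.80 = $7.38.
Break-even = $250.00 / $7.38 = 33.88 → 34 months.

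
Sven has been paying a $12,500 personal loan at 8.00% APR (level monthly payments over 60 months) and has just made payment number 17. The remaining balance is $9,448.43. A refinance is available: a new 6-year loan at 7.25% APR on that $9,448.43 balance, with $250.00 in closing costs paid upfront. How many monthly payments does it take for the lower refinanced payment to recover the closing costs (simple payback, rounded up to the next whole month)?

3 months

Current payment = 12,500 × 8%/12 / (1 − (1+0.0066667)^−60) = $253.45.
Refinanced payment = 9,448.43 × 0.0060417 / (1 − (1+0.0060417)^−72) = $162.22.
Monthly savings = $253.45 − $162.22 = $91.23.
Break-even = $250.00 / $91.23 = 2.74 → 3 months.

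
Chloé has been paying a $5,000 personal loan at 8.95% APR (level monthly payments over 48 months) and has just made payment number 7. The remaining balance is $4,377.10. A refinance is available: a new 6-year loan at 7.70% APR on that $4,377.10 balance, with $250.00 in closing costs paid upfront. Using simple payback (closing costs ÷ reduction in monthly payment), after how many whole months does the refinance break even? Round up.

Current payment = 5,000 × 8.95%/12 / (1 − (1+0.0074583)^−48) = $124.31.
Refinanced payment = 4,377.10 × 0.0064167 / (1 − (1+0.0064167)^−72) = $76.11.
Monthly savings = $124.31 − $76.11 = $48.20.
Break-even = $250.00 / $48.20 = 5.19 → 6 months.

6 months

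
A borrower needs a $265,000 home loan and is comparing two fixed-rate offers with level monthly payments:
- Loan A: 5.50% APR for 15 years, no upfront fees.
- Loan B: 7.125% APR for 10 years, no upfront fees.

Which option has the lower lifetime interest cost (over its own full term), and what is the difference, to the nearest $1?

Loan B by $18,472

Loan A: monthly rate = 5.5%/12 = 0.0045833; payment = 265,000 × 0.0045833 / (1 − (1+0.0045833)^−180) = $2,165.27.
Total interest on Loan A = 180 × $2,165.27 − $265,000 = $124,748.60.
Loan B: at 7.125% the monthly rate is 0.0059375, so the payment is 265,000 × 0.0059375 / (1 − 1.0059375^−120) = $3,093.97.
Total interest on Loan B = 120 × $3,093.97 − $265,000 = $106,276.40.
Loan B is lower by $18,472.20.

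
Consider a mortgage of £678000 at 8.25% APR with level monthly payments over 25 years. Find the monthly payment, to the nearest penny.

At 8.25% the monthly rate is 0.0068750, so the payment is 678,000 × 0.0068750 / (1 − 1.0068750^−300) = £5,345.69.

£5,345.69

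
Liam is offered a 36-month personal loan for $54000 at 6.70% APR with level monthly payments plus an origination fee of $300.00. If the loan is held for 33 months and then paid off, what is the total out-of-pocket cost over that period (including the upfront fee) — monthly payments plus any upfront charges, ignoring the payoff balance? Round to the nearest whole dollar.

$55,079

At 6.70% the monthly rate is 0.0055833, so the payment is 54,000 × 0.0055833 / (1 − 1.0055833^−36) = $1,659.97.
Total outlay = 33 × $1,659.97 + $300.00 = $55,079.01.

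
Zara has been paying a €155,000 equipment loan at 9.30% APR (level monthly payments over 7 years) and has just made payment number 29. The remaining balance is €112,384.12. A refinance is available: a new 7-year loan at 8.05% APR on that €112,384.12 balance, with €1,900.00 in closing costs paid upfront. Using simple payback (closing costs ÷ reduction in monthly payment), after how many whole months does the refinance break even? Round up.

3 months

Current payment = 155,000 × 9.3%/12 / (1 − (1+0.0077500)^−84) = €2,517.47.
Refinanced payment = 112,384.12 × 0.0067083 / (1 − (1+0.0067083)^−84) = €1,754.44.
Monthly savings = €2,517.47 − €1,754.44 = €763.03.
Break-even = €1,900.00 / €763.03 = 2.49 → 3 months.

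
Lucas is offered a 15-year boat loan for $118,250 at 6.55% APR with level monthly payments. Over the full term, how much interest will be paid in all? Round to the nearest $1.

$67,751

At 6.55% the monthly rate is 0.0054583, so the payment is 118,250 × 0.0054583 / (1 − 1.0054583^−180) = $1,033.34.
Total paid = 180 × $1,033.34 = $186,001.20; interest = $186,001.20 − $118,250 = $67,751.20.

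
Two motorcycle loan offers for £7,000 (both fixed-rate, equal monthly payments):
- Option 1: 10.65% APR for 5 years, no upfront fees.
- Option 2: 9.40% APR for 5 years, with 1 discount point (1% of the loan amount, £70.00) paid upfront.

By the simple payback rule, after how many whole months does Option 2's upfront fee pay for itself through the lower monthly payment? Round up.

Option 1: at 10.65% the monthly rate is 0.0088750, so the payment is 7,000 × 0.0088750 / (1 − 1.0088750^−60) = £150.98.
Option 2: monthly rate = 9.4%/12 = 0.0078333; payment = 7,000 × 0.0078333 / (1 − (1+0.0078333)^−60) = £146.67.
Monthly savings = £150.98 − £146.67 = £4.31.
Break-even = £70.00 / £4.31 = 16.24 → 17 months.

17 months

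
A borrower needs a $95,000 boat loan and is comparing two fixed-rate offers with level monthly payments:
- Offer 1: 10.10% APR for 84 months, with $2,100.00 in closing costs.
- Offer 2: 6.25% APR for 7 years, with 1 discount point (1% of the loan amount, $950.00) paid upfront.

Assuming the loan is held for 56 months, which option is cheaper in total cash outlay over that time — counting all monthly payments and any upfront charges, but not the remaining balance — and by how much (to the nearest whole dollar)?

Offer 2 by $11,387

Offer 1: monthly rate = 10.1%/12 = 0.0084167; payment = 95,000 × 0.0084167 / (1 − (1+0.0084167)^−84) = $1,582.03.
Offer 2: monthly rate = 6.25%/12 = 0.0052083; payment = 95,000 × 0.0052083 / (1 − (1+0.0052083)^−84) = $1,399.23.
Over 56 months: Offer 1 costs 56 × $1,582.03 + $2,100.00 = $90,693.68; Offer 2 costs 56 × $1,399.23 + $950.00 = $79,306.88.
Offer 2 is cheaper by $90,693.68 − $79,306.88 = $11,386.80.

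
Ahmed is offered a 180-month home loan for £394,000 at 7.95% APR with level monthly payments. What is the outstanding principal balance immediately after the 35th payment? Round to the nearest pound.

With monthly rate i = 7.95%/12 = 0.0066250, the balance after k of n payments is P · [(1+i)^n − (1+i)^k] / [(1+i)^n − 1].
(1+0.0066250)^180 = 3.28237486 and (1+0.0066250)^35 = 1.25999820, so the balance is 394,000 × (3.28237486 − 1.25999820) / (3.28237486 − 1) = £349,117.24.

£349,117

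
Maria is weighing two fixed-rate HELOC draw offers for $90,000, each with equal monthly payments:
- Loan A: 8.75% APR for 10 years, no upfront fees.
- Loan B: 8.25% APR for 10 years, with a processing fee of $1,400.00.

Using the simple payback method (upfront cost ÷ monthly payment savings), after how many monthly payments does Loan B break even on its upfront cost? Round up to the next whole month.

59 months

Loan A: monthly rate = 8.75%/12 = 0.0072917; payment = 90,000 × 0.0072917 / (1 − (1+0.0072917)^−120) = $1,127.94.
Loan B: at 8.25% the monthly rate is 0.0068750, so the payment is 90,000 × 0.0068750 / (1 − 1.0068750^−120) = $1,103.87.
Monthly savings = $1,127.94 − $1,103.87 = $24.07.
Break-even = $1,400.00 / $24.07 = 58.16 → 59 months.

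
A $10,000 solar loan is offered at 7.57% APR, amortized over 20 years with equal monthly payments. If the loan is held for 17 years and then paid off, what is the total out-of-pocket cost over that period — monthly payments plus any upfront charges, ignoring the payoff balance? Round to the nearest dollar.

$16,522

At 7.57% the monthly rate is 0.0063083, so the payment is 10,000 × 0.0063083 / (1 − 1.0063083^−240) = $80.99.
Total outlay = 204 × $80.99 = $16,521.96.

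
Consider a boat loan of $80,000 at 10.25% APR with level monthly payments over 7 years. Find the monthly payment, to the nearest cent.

$1,338.45

At 10.25% the monthly rate is 0.0085417, so the payment is 80,000 × 0.0085417 / (1 − 1.0085417^−84) = $1,338.45.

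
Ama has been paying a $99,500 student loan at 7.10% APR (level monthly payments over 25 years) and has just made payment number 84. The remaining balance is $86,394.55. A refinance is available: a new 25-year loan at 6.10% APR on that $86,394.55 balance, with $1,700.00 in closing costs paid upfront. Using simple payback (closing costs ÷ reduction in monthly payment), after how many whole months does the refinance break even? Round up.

12 months

Current payment = 99,500 × 7.1%/12 / (1 − (1+0.0059167)^−300) = $709.61.
Refinanced payment = 86,394.55 × 0.0050833 / (1 − (1+0.0050833)^−300) = $561.93.
Monthly savings = $709.61 − $561.93 = $147.68.
Break-even = $1,700.00 / $147.68 = 11.51 → 12 months.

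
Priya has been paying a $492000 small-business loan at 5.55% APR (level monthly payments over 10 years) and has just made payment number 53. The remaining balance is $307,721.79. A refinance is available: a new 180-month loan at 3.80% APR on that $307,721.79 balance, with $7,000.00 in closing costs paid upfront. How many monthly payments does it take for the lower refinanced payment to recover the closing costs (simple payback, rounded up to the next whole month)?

Current payment = 492,000 × 5.55%/12 / (1 − (1+0.0046250)^−120) = $5,351.69.
Refinanced payment = 307,721.79 × 0.0031667 / (1 − (1+0.0031667)^−180) = $2,245.46.
Monthly savings = $5,351.69 − $2,245.46 = $3,106.23.
Break-even = $7,000.00 / $3,106.23 = 2.25 → 3 months.

3 months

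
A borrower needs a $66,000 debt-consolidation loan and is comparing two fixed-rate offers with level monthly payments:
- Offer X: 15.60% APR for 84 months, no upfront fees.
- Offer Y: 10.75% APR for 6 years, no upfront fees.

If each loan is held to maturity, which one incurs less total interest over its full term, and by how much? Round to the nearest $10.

Offer Y by $19,010

Offer X: at 15.60% the monthly rate is 0.0130000, so the payment is 66,000 × 0.0130000 / (1 − 1.0130000^−84) = $1,295.90.
Total interest on Offer X = 84 × $1,295.90 − $66,000 = $42,855.60.
Offer Y: at 10.75% the monthly rate is 0.0089583, so the payment is 66,000 × 0.0089583 / (1 − 1.0089583^−72) = $1,247.81.
Total interest on Offer Y = 72 × $1,247.81 − $66,000 = $23,842.32.
Offer Y is lower by $19,013.28.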